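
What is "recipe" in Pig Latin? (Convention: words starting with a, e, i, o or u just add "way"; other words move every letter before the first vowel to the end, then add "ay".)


Word: "recipe"
Starts with consonant(s) → move to end, add 'ay'
Consonant cluster: "r"
Pig Latin = "eciperay"


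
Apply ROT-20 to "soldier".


Word: "soldier"
Shift: 20
Each letter → (letter + shift) mod 26:
  's' (18) + 20 = 12 → 'm'
  'o' (14) + 20 = 8 → 'i'
  'l' (11) + 20 = 5 → 'f'
  'd' (3) + 20 = 23 → 'x'
  'i' (8) + 20 = 2 → 'c'
  'e' (4) + 20 = 24 → 'y'
  'r' (17) + 20 = 11 → 'l'
Result = "mifxcyl"


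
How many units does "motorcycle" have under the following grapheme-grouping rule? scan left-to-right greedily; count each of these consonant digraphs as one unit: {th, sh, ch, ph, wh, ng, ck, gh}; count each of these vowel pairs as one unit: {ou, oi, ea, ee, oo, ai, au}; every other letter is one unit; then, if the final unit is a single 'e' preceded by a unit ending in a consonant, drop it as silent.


Word: "motorcycle" (10 letters)
Left-to-right scan:
  1. 'm' (letter)
  2. 'o' (letter)
  3. 't' (letter)
  4. 'o' (letter)
  5. 'r' (letter)
  6. 'c' (letter)
  7. 'y' (letter)
  8. 'c' (letter)
  9. 'l' (letter)
  10. 'e' (letter)
Units from scan: 10
Final unit is 'e' after a consonant -> drop as silent (-1)
Sound units = 9 units


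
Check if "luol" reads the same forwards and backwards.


Word: "luol"
Reversed: "loul"
Forward == Backward? luol != loul
Palindrome = No


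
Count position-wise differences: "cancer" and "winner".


Comparing character by character (same length = 6):
  Pos 0: 'c' vs 'w' !=
  Pos 1: 'a' vs 'i' !=
  Pos 2: 'n' vs 'n' =
  Pos 3: 'c' vs 'n' !=
  Pos 4: 'e' vs 'e' =
  Pos 5: 'r' vs 'r' =
Hamming distance = 3


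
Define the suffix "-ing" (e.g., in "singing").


Suffix: -ing
As in: singing -> sing + -ing
Meaning = present participle


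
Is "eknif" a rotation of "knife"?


Word: "knife", Candidate: "eknif"
Method: check if candidate is substring of word+word
"knifeknife" contains "eknif"? Yes
Is rotation = Yes


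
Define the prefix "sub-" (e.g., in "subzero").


Prefix: sub-
Example: subzero = sub- + zero
Meaning = under / below


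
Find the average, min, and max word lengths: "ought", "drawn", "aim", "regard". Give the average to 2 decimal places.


Lengths: "ought"=5, "drawn"=5, "aim"=3, "regard"=6
Sum = 19, Count = 4
Average = 19/4 = 4.75
= avg=4.75, min=3, max=6


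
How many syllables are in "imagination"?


Word: "imagination"
Syllable breakdown: i-mag-i-na-tion
Counting: 5 parts
= 5 syllables


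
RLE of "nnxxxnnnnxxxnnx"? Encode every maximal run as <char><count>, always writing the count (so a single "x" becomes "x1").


String: "nnxxxnnnnxxxnnx"
Scanning for consecutive runs:
  'n' x 2
  'x' x 3
  'n' x 4
  'x' x 3
  'n' x 2
  'x' x 1
RLE = "n2x3n4x3n2x1"


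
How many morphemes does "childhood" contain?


Word: "childhood"
Morphemes: child | -hood
Each morpheme carries meaning
= 2 morphemes


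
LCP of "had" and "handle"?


Word 1: "had"
Word 2: "handle"
Comparing from start:
  Pos 0: 'h' == 'h'
  Pos 1: 'a' == 'a'
  Pos 2: 'd' != 'n' (stop)
LCP = "ha" (length 2)


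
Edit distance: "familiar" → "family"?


Word 1: "familiar" (length 8)
Word 2: "family" (length 6)
One optimal edit sequence (insert/delete/substitute each cost 1):
  1. keep 'f'
  2. keep 'a'
  3. keep 'm'
  4. keep 'i'
  5. keep 'l'
  6. delete 'i'  (+1)
  7. delete 'a'  (+1)
  8. substitute 'r' -> 'y'  (+1)
Total edit operations: 3
Edit distance = 3


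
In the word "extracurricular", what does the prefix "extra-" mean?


Prefix: extra-
Example: extracurricular = extra- + curricular
Meaning = beyond


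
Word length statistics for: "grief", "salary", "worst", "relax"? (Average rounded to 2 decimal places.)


Lengths: "grief"=5, "salary"=6, "worst"=5, "relax"=5
Sum = 21, Count = 4
Average = 21/4 = 5.25
= avg=5.25, min=5, max=6


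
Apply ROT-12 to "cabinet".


Word: "cabinet"
Shift: 12
Each letter → (letter + shift) mod 26:
  'c' (2) + 12 = 14 → 'o'
  'a' (0) + 12 = 12 → 'm'
  'b' (1) + 12 = 13 → 'n'
  'i' (8) + 12 = 20 → 'u'
  'n' (13) + 12 = 25 → 'z'
  'e' (4) + 12 = 16 → 'q'
  't' (19) + 12 = 5 → 'f'
Result = "omnuzqf"


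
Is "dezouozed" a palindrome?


Word: "dezouozed"
Reversed: "dezouozed"
Forward == Backward? dezouozed == dezouozed
Palindrome = Yes


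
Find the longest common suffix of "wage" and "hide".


Word 1: "wage"
Word 2: "hide"
Comparing from end:
  Pos -1: 'e' == 'e'
  Pos -2: 'g' != 'd' (stop)
LCS = "e" (length 1)


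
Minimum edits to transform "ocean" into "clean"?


Word 1: "ocean" (length 5)
Word 2: "clean" (length 5)
One optimal edit sequence (insert/delete/substitute each cost 1):
  1. substitute 'o' -> 'c'  (+1)
  2. substitute 'c' -> 'l'  (+1)
  3. keep 'e'
  4. keep 'a'
  5. keep 'n'
Total edit operations: 2
Edit distance = 2


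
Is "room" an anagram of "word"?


Word 1: "word" → sorted: dorw
Word 2: "room" → sorted: moor
Same letters? dorw != moor
Anagram = No


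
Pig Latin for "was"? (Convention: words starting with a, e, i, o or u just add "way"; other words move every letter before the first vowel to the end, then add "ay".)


Word: "was"
Starts with consonant(s) → move to end, add 'ay'
Consonant cluster: "w"
Pig Latin = "asway"


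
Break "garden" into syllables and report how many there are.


Word: "garden"
Syllable breakdown: gar | den
Counting: 2 parts
= 2 syllables


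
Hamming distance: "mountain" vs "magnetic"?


Comparing character by character (same length = 8):
  Pos 0: 'm' vs 'm' =
  Pos 1: 'o' vs 'a' !=
  Pos 2: 'u' vs 'g' !=
  Pos 3: 'n' vs 'n' =
  Pos 4: 't' vs 'e' !=
  Pos 5: 'a' vs 't' !=
  Pos 6: 'i' vs 'i' =
  Pos 7: 'n' vs 'c' !=
Hamming distance = 5


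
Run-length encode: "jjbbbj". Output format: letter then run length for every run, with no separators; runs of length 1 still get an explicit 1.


String: "jjbbbj"
Scanning for consecutive runs:
  'j' x 2
  'b' x 3
  'j' x 1
RLE = "j2b3j1"


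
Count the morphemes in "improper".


Word: "improper"
Morphemes: im- + proper
Each morpheme carries meaning
= 2 morphemes


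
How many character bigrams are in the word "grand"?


Word: "grand" (length 5)
Number of 2-grams = length - 2 + 1 = 5 - 2 + 1
= 4


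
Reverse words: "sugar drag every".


Original: "sugar drag every"
Words (1..n): sugar | drag | every
Reversed (n..1): every | drag | sugar
Result = "every drag sugar"


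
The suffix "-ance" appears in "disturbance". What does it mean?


Suffix: -ance
Example: disturbance = disturb + -ance
Meaning = state of


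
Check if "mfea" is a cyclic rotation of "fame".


Word: "fame", Candidate: "mfea"
Method: check if candidate is substring of word+word
"famefame" contains "mfea"? No
Is rotation = No


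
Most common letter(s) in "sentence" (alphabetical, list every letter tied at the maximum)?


Word: "sentence"
Letter counts:
  'c': 1
  'e': 3
  'n': 2
  's': 1
  't': 1
Maximum count = 3
Most frequent = 'e' (3 times each)


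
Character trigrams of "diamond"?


Word: "diamond" (length 7)
Number of trigrams = 7 - 3 + 1 = 5
  Position 0: "dia"
  Position 1: "iam"
  Position 2: "amo"
  Position 3: "mon"
  Position 4: "ond"
Trigrams = "dia", "iam", "amo", "mon", "ond"


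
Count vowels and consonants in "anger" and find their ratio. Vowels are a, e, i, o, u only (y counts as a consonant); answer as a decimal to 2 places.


Word: "anger"
Vowels (a,e,i,o,u): 2
Consonants: 3
Ratio = 2/3
= 0.67


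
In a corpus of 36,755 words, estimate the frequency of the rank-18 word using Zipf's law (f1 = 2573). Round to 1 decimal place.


Zipf's law: f(r) = f(1) / r
f(1) = 2573
f(18) = 2573 / 18
= 142.9 occurrences


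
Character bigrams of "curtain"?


Word: "curtain" (length 7)
Number of bigrams = 7 - 2 + 1 = 6
  Position 0: "cu"
  Position 1: "ur"
  Position 2: "rt"
  Position 3: "ta"
  Position 4: "ai"
  Position 5: "in"
Bigrams = "cu", "ur", "rt", "ta", "ai", "in"


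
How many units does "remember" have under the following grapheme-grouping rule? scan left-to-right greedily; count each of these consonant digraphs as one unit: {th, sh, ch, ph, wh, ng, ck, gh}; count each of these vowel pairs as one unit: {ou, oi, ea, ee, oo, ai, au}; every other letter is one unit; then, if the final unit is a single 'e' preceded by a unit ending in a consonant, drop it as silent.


Word: "remember" (8 letters)
Left-to-right scan:
  1. 'r' (letter)
  2. 'e' (letter)
  3. 'm' (letter)
  4. 'e' (letter)
  5. 'm' (letter)
  6. 'b' (letter)
  7. 'e' (letter)
  8. 'r' (letter)
Units from scan: 8
Sound units = 8 units


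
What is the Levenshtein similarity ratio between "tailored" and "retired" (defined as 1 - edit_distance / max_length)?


Word 1: "tailored" (length 8)
Word 2: "retired" (length 7)
One optimal edit sequence:
  1. delete 't'  (+1)
  2. substitute 'a' -> 'r'  (+1)
  3. substitute 'i' -> 'e'  (+1)
  4. substitute 'l' -> 't'  (+1)
  5. substitute 'o' -> 'i'  (+1)
  6. keep 'r'
  7. keep 'e'
  8. keep 'd'
Edit distance = 5
Max length = max(8, 7) = 8
Similarity = 1 - 5/8
= 0.3750


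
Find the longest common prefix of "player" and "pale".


Word 1: "player"
Word 2: "pale"
Comparing from start:
  Pos 0: 'p' == 'p'
  Pos 1: 'l' != 'a' (stop)
LCP = "p" (length 1)


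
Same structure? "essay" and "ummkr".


Pattern of "essay": [0, 1, 1, 2, 3]
Pattern of "ummkr": [0, 1, 1, 2, 3]
Patterns match
Same pattern = Yes


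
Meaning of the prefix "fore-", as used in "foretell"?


Prefix: fore-
Example: foretell = fore- + tell
Meaning = before


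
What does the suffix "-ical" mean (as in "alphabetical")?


Suffix: -ical
As in: alphabetical -> alphabet + -ical
Meaning = relating to


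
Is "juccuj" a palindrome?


Word: "juccuj"
Reversed: "juccuj"
Forward == Backward? juccuj == juccuj
Palindrome = Yes


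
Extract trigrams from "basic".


Word: "basic" (length 5)
Number of trigrams = 5 - 3 + 1 = 3
  Position 0: "bas"
  Position 1: "asi"
  Position 2: "sic"
Trigrams = "bas", "asi", "sic"


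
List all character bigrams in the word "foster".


Word: "foster" (length 6)
Number of bigrams = 6 - 2 + 1 = 5
  Position 0: "fo"
  Position 1: "os"
  Position 2: "st"
  Position 3: "te"
  Position 4: "er"
Bigrams = "fo", "os", "st", "te", "er"


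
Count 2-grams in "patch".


Word: "patch" (length 5)
Number of 2-grams = length - 2 + 1 = 5 - 2 + 1
= 4


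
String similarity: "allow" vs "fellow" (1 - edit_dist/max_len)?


Word 1: "allow" (length 5)
Word 2: "fellow" (length 6)
One optimal edit sequence:
  1. insert 'f'  (+1)
  2. substitute 'a' -> 'e'  (+1)
  3. keep 'l'
  4. keep 'l'
  5. keep 'o'
  6. keep 'w'
Edit distance = 2
Max length = max(5, 6) = 6
Similarity = 1 - 2/6
= 0.6667


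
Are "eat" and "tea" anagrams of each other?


Word 1: "eat" → sorted: aet
Word 2: "tea" → sorted: aet
Same letters? aet == aet
Anagram = Yes


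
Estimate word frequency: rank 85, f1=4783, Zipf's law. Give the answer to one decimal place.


Zipf's law: f(r) = f(1) / r
f(1) = 4783
f(85) = 4783 / 85
= 56.3 occurrences


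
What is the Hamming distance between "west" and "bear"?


Comparing character by character (same length = 4):
  Pos 0: 'w' vs 'b' !=
  Pos 1: 'e' vs 'e' =
  Pos 2: 's' vs 'a' !=
  Pos 3: 't' vs 'r' !=
Hamming distance = 3


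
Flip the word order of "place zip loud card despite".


Original: "place zip loud card despite"
Words (1..n): place | zip | loud | card | despite
Reversed (n..1): despite | card | loud | zip | place
Result = "despite card loud zip place"


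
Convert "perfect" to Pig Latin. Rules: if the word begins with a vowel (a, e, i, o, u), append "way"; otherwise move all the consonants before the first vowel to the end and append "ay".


Word: "perfect"
Starts with consonant(s) → move to end, add 'ay'
Consonant cluster: "p"
Pig Latin = "erfectpay"


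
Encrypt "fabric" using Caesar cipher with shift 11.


Word: "fabric"
Shift: 11
Each letter → (letter + shift) mod 26:
  'f' (5) + 11 = 16 → 'q'
  'a' (0) + 11 = 11 → 'l'
  'b' (1) + 11 = 12 → 'm'
  'r' (17) + 11 = 2 → 'c'
  'i' (8) + 11 = 19 → 't'
  'c' (2) + 11 = 13 → 'n'
Result = "qlmctn"


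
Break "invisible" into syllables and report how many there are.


Word: "invisible"
Syllable breakdown: in | vis | i | ble
Counting: 4 parts
= 4 syllables


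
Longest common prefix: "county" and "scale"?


Word 1: "county"
Word 2: "scale"
Comparing from start:
  Pos 0: 'c' != 's' (stop)
LCP = "" (length 0)


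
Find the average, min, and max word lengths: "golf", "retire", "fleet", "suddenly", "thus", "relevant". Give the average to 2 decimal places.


Lengths: "golf"=4, "retire"=6, "fleet"=5, "suddenly"=8, "thus"=4, "relevant"=8
Sum = 35, Count = 6
Average = 35/6 = 5.83
= avg=5.83, min=4, max=8


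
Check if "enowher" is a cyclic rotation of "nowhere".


Word: "nowhere", Candidate: "enowher"
Method: check if candidate is substring of word+word
"nowherenowhere" contains "enowher"? Yes
Is rotation = Yes


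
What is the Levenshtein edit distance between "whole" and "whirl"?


Word 1: "whole" (length 5)
Word 2: "whirl" (length 5)
One optimal edit sequence (insert/delete/substitute each cost 1):
  1. keep 'w'
  2. keep 'h'
  3. substitute 'o' -> 'i'  (+1)
  4. substitute 'l' -> 'r'  (+1)
  5. substitute 'e' -> 'l'  (+1)
Total edit operations: 3
Edit distance = 3


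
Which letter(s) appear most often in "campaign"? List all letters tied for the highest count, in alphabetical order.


Word: "campaign"
Letter counts:
  'a': 2
  'c': 1
  'g': 1
  'i': 1
  'm': 1
  'n': 1
  'p': 1
Maximum count = 2
Most frequent = 'a' (2 times each)


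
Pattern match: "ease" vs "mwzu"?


Pattern of "ease": [0, 1, 2, 0]
Pattern of "mwzu": [0, 1, 2, 3]
Patterns do not match
Same pattern = No


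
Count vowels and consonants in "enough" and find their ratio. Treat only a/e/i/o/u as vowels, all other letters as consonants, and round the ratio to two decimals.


Word: "enough"
Vowels (a,e,i,o,u): 3
Consonants: 3
Ratio = 3/3
= 1.00


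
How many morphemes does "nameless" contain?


Word: "nameless"
Morphemes: name | -less
Each morpheme carries meaning
= 2 morphemes


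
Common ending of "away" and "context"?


Word 1: "away"
Word 2: "context"
Comparing from end:
  Pos -1: 'y' != 't' (stop)
LCS = "" (length 0)


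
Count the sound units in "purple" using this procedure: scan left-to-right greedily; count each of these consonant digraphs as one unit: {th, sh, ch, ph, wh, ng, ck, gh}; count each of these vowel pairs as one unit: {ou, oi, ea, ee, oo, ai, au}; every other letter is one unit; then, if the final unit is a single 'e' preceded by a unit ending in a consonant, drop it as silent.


Word: "purple" (6 letters)
Left-to-right scan:
  [1] 'p' (letter)
  [2] 'u' (letter)
  [3] 'r' (letter)
  [4] 'p' (letter)
  [5] 'l' (letter)
  [6] 'e' (letter)
Units from scan: 6
Final unit is 'e' after a consonant -> drop as silent (-1)
Sound units = 5 units


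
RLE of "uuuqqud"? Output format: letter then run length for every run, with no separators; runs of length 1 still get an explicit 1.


String: "uuuqqud"
Scanning for consecutive runs:
  'u' x 3
  'q' x 2
  'u' x 1
  'd' x 1
RLE = "u3q2u1d1"


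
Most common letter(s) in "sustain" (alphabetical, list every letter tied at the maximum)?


Word: "sustain"
Letter counts:
  'a': 1
  'i': 1
  'n': 1
  's': 2
  't': 1
  'u': 1
Maximum count = 2
Most frequent = 's' (2 times each)


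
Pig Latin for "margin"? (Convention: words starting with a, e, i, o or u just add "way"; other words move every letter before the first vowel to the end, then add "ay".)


Word: "margin"
Starts with consonant(s) → move to end, add 'ay'
Consonant cluster: "m"
Pig Latin = "arginmay"


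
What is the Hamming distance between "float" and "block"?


Comparing character by character (same length = 5):
  Pos 0: 'f' vs 'b' !=
  Pos 1: 'l' vs 'l' =
  Pos 2: 'o' vs 'o' =
  Pos 3: 'a' vs 'c' !=
  Pos 4: 't' vs 'k' !=
Hamming distance = 3


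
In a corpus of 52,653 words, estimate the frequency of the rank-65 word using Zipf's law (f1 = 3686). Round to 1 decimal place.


Zipf's law: f(r) = f(1) / r
f(1) = 3686
f(65) = 3686 / 65
= 56.7 occurrences


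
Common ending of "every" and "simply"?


Word 1: "every"
Word 2: "simply"
Comparing from end:
  Pos -1: 'y' == 'y'
  Pos -2: 'r' != 'l' (stop)
LCS = "y" (length 1)


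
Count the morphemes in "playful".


Word: "playful"
Morphemes: play / -ful
Each morpheme carries meaning
= 2 morphemes


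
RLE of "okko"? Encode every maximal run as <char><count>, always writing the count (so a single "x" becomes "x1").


String: "okko"
Scanning for consecutive runs:
  'o' x 1
  'k' x 2
  'o' x 1
RLE = "o1k2o1"


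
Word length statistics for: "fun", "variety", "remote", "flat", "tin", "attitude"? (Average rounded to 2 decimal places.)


Lengths: "fun"=3, "variety"=7, "remote"=6, "flat"=4, "tin"=3, "attitude"=8
Sum = 31, Count = 6
Average = 31/6 = 5.17
= avg=5.17, min=3, max=8


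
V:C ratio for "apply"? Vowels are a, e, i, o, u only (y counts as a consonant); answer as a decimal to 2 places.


Word: "apply"
Vowels (a,e,i,o,u): 1
Consonants: 4
Ratio = 1/4
= 0.25


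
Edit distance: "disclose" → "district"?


Word 1: "disclose" (length 8)
Word 2: "district" (length 8)
One optimal edit sequence (insert/delete/substitute each cost 1):
  1. keep 'd'
  2. keep 'i'
  3. keep 's'
  4. substitute 'c' -> 't'  (+1)
  5. substitute 'l' -> 'r'  (+1)
  6. substitute 'o' -> 'i'  (+1)
  7. substitute 's' -> 'c'  (+1)
  8. substitute 'e' -> 't'  (+1)
Total edit operations: 5
Edit distance = 5


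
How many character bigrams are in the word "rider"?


Word: "rider" (length 5)
Number of 2-grams = length - 2 + 1 = 5 - 2 + 1
= 4


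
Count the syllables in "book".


Word: "book"
Syllable breakdown: book
Counting: 1 part
= 1 syllable


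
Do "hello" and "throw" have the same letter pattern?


Pattern of "hello": [0, 1, 2, 2, 3]
Pattern of "throw": [0, 1, 2, 3, 4]
Patterns do not match
Same pattern = No


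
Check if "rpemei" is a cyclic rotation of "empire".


Word: "empire", Candidate: "rpemei"
Method: check if candidate is substring of word+word
"empireempire" contains "rpemei"? No
Is rotation = No


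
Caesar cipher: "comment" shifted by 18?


Word: "comment"
Shift: 18
Each letter → (letter + shift) mod 26:
  'c' (2) + 18 = 20 → 'u'
  'o' (14) + 18 = 6 → 'g'
  'm' (12) + 18 = 4 → 'e'
  'm' (12) + 18 = 4 → 'e'
  'e' (4) + 18 = 22 → 'w'
  'n' (13) + 18 = 5 → 'f'
  't' (19) + 18 = 11 → 'l'
Result = "ugeewfl"


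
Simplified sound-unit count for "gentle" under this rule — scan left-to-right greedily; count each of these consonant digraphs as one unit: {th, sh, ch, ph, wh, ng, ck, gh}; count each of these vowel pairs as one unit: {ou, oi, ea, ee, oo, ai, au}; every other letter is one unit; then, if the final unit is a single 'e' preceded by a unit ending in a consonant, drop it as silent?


Word: "gentle" (6 letters)
Left-to-right scan:
  1. 'g' (letter)
  2. 'e' (letter)
  3. 'n' (letter)
  4. 't' (letter)
  5. 'l' (letter)
  6. 'e' (letter)
Units from scan: 6
Final unit is 'e' after a consonant -> drop as silent (-1)
Sound units = 5 units


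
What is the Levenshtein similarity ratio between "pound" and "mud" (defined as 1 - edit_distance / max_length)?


Word 1: "pound" (length 5)
Word 2: "mud" (length 3)
One optimal edit sequence:
  1. delete 'p'  (+1)
  2. substitute 'o' -> 'm'  (+1)
  3. keep 'u'
  4. delete 'n'  (+1)
  5. keep 'd'
Edit distance = 3
Max length = max(5, 3) = 5
Similarity = 1 - 3/5
= 0.4000


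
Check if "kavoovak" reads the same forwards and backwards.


Word: "kavoovak"
Reversed: "kavoovak"
Forward == Backward? kavoovak == kavoovak
Palindrome = Yes


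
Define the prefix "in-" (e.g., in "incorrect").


Prefix: in-
As in: incorrect -> in- + correct
Meaning = not / into


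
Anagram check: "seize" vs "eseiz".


Word 1: "seize" → sorted: eeisz
Word 2: "eseiz" → sorted: eeisz
Same letters? eeisz == eeisz
Anagram = Yes


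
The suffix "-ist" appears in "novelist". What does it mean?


Suffix: -ist
Example: novelist = novel + -ist
Meaning = one who practices


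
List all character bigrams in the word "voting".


Word: "voting" (length 6)
Number of bigrams = 6 - 2 + 1 = 5
  Position 0: "vo"
  Position 1: "ot"
  Position 2: "ti"
  Position 3: "in"
  Position 4: "ng"
Bigrams = "vo", "ot", "ti", "in", "ng"


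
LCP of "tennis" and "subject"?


Word 1: "tennis"
Word 2: "subject"
Comparing from start:
  Pos 0: 't' != 's' (stop)
LCP = "" (length 0)


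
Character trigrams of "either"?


Word: "either" (length 6)
Number of trigrams = 6 - 3 + 1 = 4
  Position 0: "eit"
  Position 1: "ith"
  Position 2: "the"
  Position 3: "her"
Trigrams = "eit", "ith", "the", "her"


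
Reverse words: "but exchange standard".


Original: "but exchange standard"
Words (1..n): but | exchange | standard
Reversed (n..1): standard | exchange | but
Result = "standard exchange but"


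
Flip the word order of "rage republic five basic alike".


Original: "rage republic five basic alike"
Words (1..n): rage | republic | five | basic | alike
Reversed (n..1): alike | basic | five | republic | rage
Result = "alike basic five republic rage"


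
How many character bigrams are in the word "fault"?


Word: "fault" (length 5)
Number of 2-grams = length - 2 + 1 = 5 - 2 + 1
= 4


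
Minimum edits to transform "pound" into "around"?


Word 1: "pound" (length 5)
Word 2: "around" (length 6)
One optimal edit sequence (insert/delete/substitute each cost 1):
  1. insert 'a'  (+1)
  2. substitute 'p' -> 'r'  (+1)
  3. keep 'o'
  4. keep 'u'
  5. keep 'n'
  6. keep 'd'
Total edit operations: 2
Edit distance = 2


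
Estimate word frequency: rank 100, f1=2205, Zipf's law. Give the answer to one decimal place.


Zipf's law: f(r) = f(1) / r
f(1) = 2205
f(100) = 2205 / 100
= 22.1 occurrences


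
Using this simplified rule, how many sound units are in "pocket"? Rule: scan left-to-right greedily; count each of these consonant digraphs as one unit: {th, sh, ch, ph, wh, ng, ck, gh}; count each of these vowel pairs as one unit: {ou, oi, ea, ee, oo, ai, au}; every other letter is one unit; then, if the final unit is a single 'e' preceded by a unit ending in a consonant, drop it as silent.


Word: "pocket" (6 letters)
Left-to-right scan:
  1. 'p' (letter)
  2. 'o' (letter)
  3. 'ck' (digraph)
  4. 'e' (letter)
  5. 't' (letter)
Units from scan: 5
Sound units = 5 units


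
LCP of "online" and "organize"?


Word 1: "online"
Word 2: "organize"
Comparing from start:
  Pos 0: 'o' == 'o'
  Pos 1: 'n' != 'r' (stop)
LCP = "o" (length 1)


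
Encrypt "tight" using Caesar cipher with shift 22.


Word: "tight"
Shift: 22
Each letter → (letter + shift) mod 26:
  't' (19) + 22 = 15 → 'p'
  'i' (8) + 22 = 4 → 'e'
  'g' (6) + 22 = 2 → 'c'
  'h' (7) + 22 = 3 → 'd'
  't' (19) + 22 = 15 → 'p'
Result = "pecdp"


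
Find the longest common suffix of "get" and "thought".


Word 1: "get"
Word 2: "thought"
Comparing from end:
  Pos -1: 't' == 't'
  Pos -2: 'e' != 'h' (stop)
LCS = "t" (length 1)


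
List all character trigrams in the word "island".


Word: "island" (length 6)
Number of trigrams = 6 - 3 + 1 = 4
  Position 0: "isl"
  Position 1: "sla"
  Position 2: "lan"
  Position 3: "and"
Trigrams = "isl", "sla", "lan", "and"


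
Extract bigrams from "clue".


Word: "clue" (length 4)
Number of bigrams = 4 - 2 + 1 = 3
  Position 0: "cl"
  Position 1: "lu"
  Position 2: "ue"
Bigrams = "cl", "lu", "ue"


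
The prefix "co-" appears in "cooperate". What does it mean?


Prefix: co-
As in: cooperate -> co- + operate
Meaning = together


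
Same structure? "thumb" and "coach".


Pattern of "thumb": [0, 1, 2, 3, 4]
Pattern of "coach": [0, 1, 2, 0, 3]
Patterns do not match
Same pattern = No


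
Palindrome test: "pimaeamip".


Word: "pimaeamip"
Reversed: "pimaeamip"
Forward == Backward? pimaeamip == pimaeamip
Palindrome = Yes


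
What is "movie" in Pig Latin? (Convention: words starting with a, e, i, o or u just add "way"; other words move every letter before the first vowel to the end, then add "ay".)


Word: "movie"
Starts with consonant(s) → move to end, add 'ay'
Consonant cluster: "m"
Pig Latin = "oviemay"


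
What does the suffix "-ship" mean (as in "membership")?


Suffix: -ship
Example: membership (member + -ship)
Meaning = state / position


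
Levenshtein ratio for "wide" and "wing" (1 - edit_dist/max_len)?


Word 1: "wide" (length 4)
Word 2: "wing" (length 4)
One optimal edit sequence:
  1. keep 'w'
  2. keep 'i'
  3. substitute 'd' -> 'n'  (+1)
  4. substitute 'e' -> 'g'  (+1)
Edit distance = 2
Max length = max(4, 4) = 4
Similarity = 1 - 2/4
= 0.5000


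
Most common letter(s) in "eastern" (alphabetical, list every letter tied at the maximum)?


Word: "eastern"
Letter counts:
  'a': 1
  'e': 2
  'n': 1
  'r': 1
  's': 1
  't': 1
Maximum count = 2
Most frequent = 'e' (2 times each)


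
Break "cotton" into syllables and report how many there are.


Word: "cotton"
Syllable breakdown: cot-ton
Counting: 2 parts
= 2 syllables


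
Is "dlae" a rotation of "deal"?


Word: "deal", Candidate: "dlae"
Method: check if candidate is substring of word+word
"dealdeal" contains "dlae"? No
Is rotation = No


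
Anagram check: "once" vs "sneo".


Word 1: "once" → sorted: ceno
Word 2: "sneo" → sorted: enos
Same letters? ceno != enos
Anagram = No


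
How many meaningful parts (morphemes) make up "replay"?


Word: "replay"
Morphemes: re- / play
Each morpheme carries meaning
= 2 morphemes


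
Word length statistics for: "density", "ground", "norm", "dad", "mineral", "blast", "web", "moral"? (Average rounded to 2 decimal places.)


Lengths: "density"=7, "ground"=6, "norm"=4, "dad"=3, "mineral"=7, "blast"=5, "web"=3, "moral"=5
Sum = 40, Count = 8
Average = 40/8 = 5.00
= avg=5.00, min=3, max=7


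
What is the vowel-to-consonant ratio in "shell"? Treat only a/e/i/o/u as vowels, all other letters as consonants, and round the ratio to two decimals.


Word: "shell"
Vowels (a,e,i,o,u): 1
Consonants: 4
Ratio = 1/4
= 0.25


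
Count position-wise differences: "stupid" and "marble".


Comparing character by character (same length = 6):
  Pos 0: 's' vs 'm' !=
  Pos 1: 't' vs 'a' !=
  Pos 2: 'u' vs 'r' !=
  Pos 3: 'p' vs 'b' !=
  Pos 4: 'i' vs 'l' !=
  Pos 5: 'd' vs 'e' !=
Hamming distance = 6


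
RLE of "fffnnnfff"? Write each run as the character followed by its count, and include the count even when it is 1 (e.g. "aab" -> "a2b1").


String: "fffnnnfff"
Scanning for consecutive runs:
  'f' x 3
  'n' x 3
  'f' x 3
RLE = "f3n3f3"


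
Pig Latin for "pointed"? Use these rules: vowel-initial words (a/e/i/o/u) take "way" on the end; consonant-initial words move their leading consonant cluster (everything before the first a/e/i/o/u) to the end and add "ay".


Word: "pointed"
Starts with consonant(s) → move to end, add 'ay'
Consonant cluster: "p"
Pig Latin = "ointedpay"


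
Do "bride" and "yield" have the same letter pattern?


Pattern of "bride": [0, 1, 2, 3, 4]
Pattern of "yield": [0, 1, 2, 3, 4]
Patterns match
Same pattern = Yes


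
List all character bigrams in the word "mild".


Word: "mild" (length 4)
Number of bigrams = 4 - 2 + 1 = 3
  Position 0: "mi"
  Position 1: "il"
  Position 2: "ld"
Bigrams = "mi", "il", "ld"


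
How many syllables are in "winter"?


Word: "winter"
Syllable breakdown: win · ter
Counting: 2 parts
= 2 syllables


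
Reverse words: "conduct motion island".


Original: "conduct motion island"
Words (1..n): conduct | motion | island
Reversed (n..1): island | motion | conduct
Result = "island motion conduct"


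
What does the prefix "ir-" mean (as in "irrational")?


Prefix: ir-
Example: irrational (ir- + rational)
Meaning = not


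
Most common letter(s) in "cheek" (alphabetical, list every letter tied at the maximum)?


Word: "cheek"
Letter counts:
  'c': 1
  'e': 2
  'h': 1
  'k': 1
Maximum count = 2
Most frequent = 'e' (2 times each)


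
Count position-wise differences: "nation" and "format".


Comparing character by character (same length = 6):
  Pos 0: 'n' vs 'f' !=
  Pos 1: 'a' vs 'o' !=
  Pos 2: 't' vs 'r' !=
  Pos 3: 'i' vs 'm' !=
  Pos 4: 'o' vs 'a' !=
  Pos 5: 'n' vs 't' !=
Hamming distance = 6


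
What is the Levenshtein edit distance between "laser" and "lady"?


Word 1: "laser" (length 5)
Word 2: "lady" (length 4)
One optimal edit sequence (insert/delete/substitute each cost 1):
  1. keep 'l'
  2. keep 'a'
  3. delete 's'  (+1)
  4. substitute 'e' -> 'd'  (+1)
  5. substitute 'r' -> 'y'  (+1)
Total edit operations: 3
Edit distance = 3


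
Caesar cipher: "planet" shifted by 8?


Word: "planet"
Shift: 8
Each letter → (letter + shift) mod 26:
  'p' (15) + 8 = 23 → 'x'
  'l' (11) + 8 = 19 → 't'
  'a' (0) + 8 = 8 → 'i'
  'n' (13) + 8 = 21 → 'v'
  'e' (4) + 8 = 12 → 'm'
  't' (19) + 8 = 1 → 'b'
Result = "xtivmb"


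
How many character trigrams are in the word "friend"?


Word: "friend" (length 6)
Number of 3-grams = length - 3 + 1 = 6 - 3 + 1
= 4


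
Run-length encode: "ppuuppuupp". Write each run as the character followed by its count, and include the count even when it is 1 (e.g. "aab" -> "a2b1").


String: "ppuuppuupp"
Scanning for consecutive runs:
  'p' x 2
  'u' x 2
  'p' x 2
  'u' x 2
  'p' x 2
RLE = "p2u2p2u2p2"


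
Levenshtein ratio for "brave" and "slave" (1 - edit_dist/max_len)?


Word 1: "brave" (length 5)
Word 2: "slave" (length 5)
One optimal edit sequence:
  1. substitute 'b' -> 's'  (+1)
  2. substitute 'r' -> 'l'  (+1)
  3. keep 'a'
  4. keep 'v'
  5. keep 'e'
Edit distance = 2
Max length = max(5, 5) = 5
Similarity = 1 - 2/5
= 0.6000


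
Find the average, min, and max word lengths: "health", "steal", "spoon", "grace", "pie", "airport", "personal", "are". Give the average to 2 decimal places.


Lengths: "health"=6, "steal"=5, "spoon"=5, "grace"=5, "pie"=3, "airport"=7, "personal"=8, "are"=3
Sum = 42, Count = 8
Average = 42/8 = 5.25
= avg=5.25, min=3, max=8


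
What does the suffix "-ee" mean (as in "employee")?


Suffix: -ee
Example: employee (employ + -ee)
Meaning = one who receives


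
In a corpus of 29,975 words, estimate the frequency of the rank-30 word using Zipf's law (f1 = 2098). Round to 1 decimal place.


Zipf's law: f(r) = f(1) / r
f(1) = 2098
f(30) = 2098 / 30
= 69.9 occurrences


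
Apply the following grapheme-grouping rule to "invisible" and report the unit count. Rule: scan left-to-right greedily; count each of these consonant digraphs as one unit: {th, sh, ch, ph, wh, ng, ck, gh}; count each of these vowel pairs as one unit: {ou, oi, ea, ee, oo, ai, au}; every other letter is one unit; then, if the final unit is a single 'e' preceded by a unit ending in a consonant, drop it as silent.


Word: "invisible" (9 letters)
Left-to-right scan:
  (1) 'i' (letter)
  (2) 'n' (letter)
  (3) 'v' (letter)
  (4) 'i' (letter)
  (5) 's' (letter)
  (6) 'i' (letter)
  (7) 'b' (letter)
  (8) 'l' (letter)
  (9) 'e' (letter)
Units from scan: 9
Final unit is 'e' after a consonant -> drop as silent (-1)
Sound units = 8 units


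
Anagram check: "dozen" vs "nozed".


Word 1: "dozen" → sorted: denoz
Word 2: "nozed" → sorted: denoz
Same letters? denoz == denoz
Anagram = Yes


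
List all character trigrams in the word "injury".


Word: "injury" (length 6)
Number of trigrams = 6 - 3 + 1 = 4
  Position 0: "inj"
  Position 1: "nju"
  Position 2: "jur"
  Position 3: "ury"
Trigrams = "inj", "nju", "jur", "ury"


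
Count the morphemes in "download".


Word: "download"
Morphemes: down- | load
Each morpheme carries meaning
= 2 morphemes


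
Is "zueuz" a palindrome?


Word: "zueuz"
Reversed: "zueuz"
Forward == Backward? zueuz == zueuz
Palindrome = Yes


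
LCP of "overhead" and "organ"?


Word 1: "overhead"
Word 2: "organ"
Comparing from start:
  Pos 0: 'o' == 'o'
  Pos 1: 'v' != 'r' (stop)
LCP = "o" (length 1)


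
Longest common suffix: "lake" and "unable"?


Word 1: "lake"
Word 2: "unable"
Comparing from end:
  Pos -1: 'e' == 'e'
  Pos -2: 'k' != 'l' (stop)
LCS = "e" (length 1)


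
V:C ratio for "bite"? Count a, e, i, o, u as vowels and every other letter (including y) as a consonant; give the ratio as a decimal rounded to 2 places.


Word: "bite"
Vowels (a,e,i,o,u): 2
Consonants: 2
Ratio = 2/2
= 1.00


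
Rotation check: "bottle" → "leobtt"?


Word: "bottle", Candidate: "leobtt"
Method: check if candidate is substring of word+word
"bottlebottle" contains "leobtt"? No
Is rotation = No


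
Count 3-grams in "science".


Word: "science" (length 7)
Number of 3-grams = length - 3 + 1 = 7 - 3 + 1
= 5


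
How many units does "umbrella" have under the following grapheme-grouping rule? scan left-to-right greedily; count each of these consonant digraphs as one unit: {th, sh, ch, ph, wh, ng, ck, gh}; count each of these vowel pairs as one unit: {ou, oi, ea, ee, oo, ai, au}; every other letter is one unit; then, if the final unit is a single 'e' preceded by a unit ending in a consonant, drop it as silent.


Word: "umbrella" (8 letters)
Left-to-right scan:
  [1] 'u' (letter)
  [2] 'm' (letter)
  [3] 'b' (letter)
  [4] 'r' (letter)
  [5] 'e' (letter)
  [6] 'l' (letter)
  [7] 'l' (letter)
  [8] 'a' (letter)
Units from scan: 8
Sound units = 8 units


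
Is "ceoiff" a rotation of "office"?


Word: "office", Candidate: "ceoiff"
Method: check if candidate is substring of word+word
"officeoffice" contains "ceoiff"? No
Is rotation = No


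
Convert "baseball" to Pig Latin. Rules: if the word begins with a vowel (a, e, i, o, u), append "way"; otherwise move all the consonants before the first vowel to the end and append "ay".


Word: "baseball"
Starts with consonant(s) → move to end, add 'ay'
Consonant cluster: "b"
Pig Latin = "aseballbay"


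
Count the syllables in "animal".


Word: "animal"
Syllable breakdown: an / i / mal
Counting: 3 parts
= 3 syllables


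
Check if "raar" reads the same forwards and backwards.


Word: "raar"
Reversed: "raar"
Forward == Backward? raar == raar
Palindrome = Yes


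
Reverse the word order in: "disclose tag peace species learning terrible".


Original: "disclose tag peace species learning terrible"
Words (1..n): disclose | tag | peace | species | learning | terrible
Reversed (n..1): terrible | learning | species | peace | tag | disclose
Result = "terrible learning species peace tag disclose"


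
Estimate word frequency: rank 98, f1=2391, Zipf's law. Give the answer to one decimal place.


Zipf's law: f(r) = f(1) / r
f(1) = 2391
f(98) = 2391 / 98
= 24.4 occurrences


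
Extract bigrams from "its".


Word: "its" (length 3)
Number of bigrams = 3 - 2 + 1 = 2
  Position 0: "it"
  Position 1: "ts"
Bigrams = "it", "ts"


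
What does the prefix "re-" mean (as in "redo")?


Prefix: re-
Example: redo (re- + do)
Meaning = again


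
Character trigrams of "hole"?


Word: "hole" (length 4)
Number of trigrams = 4 - 3 + 1 = 2
  Position 0: "hol"
  Position 1: "ole"
Trigrams = "hol", "ole"


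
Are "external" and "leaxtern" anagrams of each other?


Word 1: "external" → sorted: aeelnrtx
Word 2: "leaxtern" → sorted: aeelnrtx
Same letters? aeelnrtx == aeelnrtx
Anagram = Yes


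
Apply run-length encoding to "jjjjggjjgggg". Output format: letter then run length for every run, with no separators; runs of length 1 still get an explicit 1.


String: "jjjjggjjgggg"
Scanning for consecutive runs:
  'j' x 4
  'g' x 2
  'j' x 2
  'g' x 4
RLE = "j4g2j2g4"


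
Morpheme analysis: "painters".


Word: "painters"
Morphemes: paint / -er / -s
Each morpheme carries meaning
= 3 morphemes


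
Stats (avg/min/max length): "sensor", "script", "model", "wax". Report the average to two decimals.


Lengths: "sensor"=6, "script"=6, "model"=5, "wax"=3
Sum = 20, Count = 4
Average = 20/4 = 5.00
= avg=5.00, min=3, max=6


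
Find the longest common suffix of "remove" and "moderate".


Word 1: "remove"
Word 2: "moderate"
Comparing from end:
  Pos -1: 'e' == 'e'
  Pos -2: 'v' != 't' (stop)
LCS = "e" (length 1)


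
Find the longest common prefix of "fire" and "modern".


Word 1: "fire"
Word 2: "modern"
Comparing from start:
  Pos 0: 'f' != 'm' (stop)
LCP = "" (length 0)


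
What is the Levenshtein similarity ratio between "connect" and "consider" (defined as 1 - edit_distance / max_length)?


Word 1: "connect" (length 7)
Word 2: "consider" (length 8)
One optimal edit sequence:
  1. keep 'c'
  2. keep 'o'
  3. keep 'n'
  4. insert 's'  (+1)
  5. substitute 'n' -> 'i'  (+1)
  6. substitute 'e' -> 'd'  (+1)
  7. substitute 'c' -> 'e'  (+1)
  8. substitute 't' -> 'r'  (+1)
Edit distance = 5
Max length = max(7, 8) = 8
Similarity = 1 - 5/8
= 0.3750


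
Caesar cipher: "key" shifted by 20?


Word: "key"
Shift: 20
Each letter → (letter + shift) mod 26:
  'k' (10) + 20 = 4 → 'e'
  'e' (4) + 20 = 24 → 'y'
  'y' (24) + 20 = 18 → 's'
Result = "eys"


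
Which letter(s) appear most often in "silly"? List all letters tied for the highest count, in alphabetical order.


Word: "silly"
Letter counts:
  'i': 1
  'l': 2
  's': 1
  'y': 1
Maximum count = 2
Most frequent = 'l' (2 times each)


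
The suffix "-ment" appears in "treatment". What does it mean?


Suffix: -ment
Example: treatment (treat + -ment)
Meaning = result of action


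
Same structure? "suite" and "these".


Pattern of "suite": [0, 1, 2, 3, 4]
Pattern of "these": [0, 1, 2, 3, 2]
Patterns do not match
Same pattern = No


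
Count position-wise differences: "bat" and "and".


Comparing character by character (same length = 3):
  Pos 0: 'b' vs 'a' !=
  Pos 1: 'a' vs 'n' !=
  Pos 2: 't' vs 'd' !=
Hamming distance = 3


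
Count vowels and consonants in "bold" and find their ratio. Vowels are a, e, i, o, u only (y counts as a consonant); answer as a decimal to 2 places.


Word: "bold"
Vowels (a,e,i,o,u): 1
Consonants: 3
Ratio = 1/3
= 0.33


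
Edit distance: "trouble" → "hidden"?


Word 1: "trouble" (length 7)
Word 2: "hidden" (length 6)
One optimal edit sequence (insert/delete/substitute each cost 1):
  1. delete 't'  (+1)
  2. substitute 'r' -> 'h'  (+1)
  3. substitute 'o' -> 'i'  (+1)
  4. substitute 'u' -> 'd'  (+1)
  5. substitute 'b' -> 'd'  (+1)
  6. substitute 'l' -> 'e'  (+1)
  7. substitute 'e' -> 'n'  (+1)
Total edit operations: 7
Edit distance = 7


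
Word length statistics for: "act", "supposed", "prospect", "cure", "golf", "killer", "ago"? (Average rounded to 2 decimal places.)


Lengths: "act"=3, "supposed"=8, "prospect"=8, "cure"=4, "golf"=4, "killer"=6, "ago"=3
Sum = 36, Count = 7
Average = 36/7 = 5.14
= avg=5.14, min=3, max=8


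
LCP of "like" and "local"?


Word 1: "like"
Word 2: "local"
Comparing from start:
  Pos 0: 'l' == 'l'
  Pos 1: 'i' != 'o' (stop)
LCP = "l" (length 1)


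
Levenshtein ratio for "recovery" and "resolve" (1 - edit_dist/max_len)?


Word 1: "recovery" (length 8)
Word 2: "resolve" (length 7)
One optimal edit sequence:
  1. keep 'r'
  2. keep 'e'
  3. substitute 'c' -> 's'  (+1)
  4. keep 'o'
  5. insert 'l'  (+1)
  6. keep 'v'
  7. keep 'e'
  8. delete 'r'  (+1)
  9. delete 'y'  (+1)
Edit distance = 4
Max length = max(8, 7) = 8
Similarity = 1 - 4/8
= 0.5000
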